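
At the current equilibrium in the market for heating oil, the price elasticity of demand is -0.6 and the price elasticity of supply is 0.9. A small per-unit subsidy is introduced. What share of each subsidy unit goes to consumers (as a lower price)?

Consumer share = 0.6

For a small subsidy around the equilibrium, the benefit split depends on the relative slopes, which at a point are proportional to the elasticities.
Buyer share = εs/(εs + |εd|) = 0.9/(0.9 + 0.6) = 0.6; seller share = |εd|/(εs + |εd|) = 0.4.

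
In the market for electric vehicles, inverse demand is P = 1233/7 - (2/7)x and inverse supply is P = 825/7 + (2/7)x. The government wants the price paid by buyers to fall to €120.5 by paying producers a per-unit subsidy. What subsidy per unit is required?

At a buyer price of 120.5, quantity demanded is 616.5 − 3.5·120.5 = 194.75.
Sellers supply 194.75 only when they receive Ps = 825/7 + (2/7)·194.75 = 173.5.
s = Ps − Pb = 173.5 − 120.5 = 53.

Required subsidy s = €53 per unit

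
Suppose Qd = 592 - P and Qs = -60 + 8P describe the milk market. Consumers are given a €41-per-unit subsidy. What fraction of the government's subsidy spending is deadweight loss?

Pre-subsidy: 592 - P = -60 + 8P gives P* = 652/9, Q* = 4676/9.
With the rebate, buyers effectively pay Pb = Ps − 41, where Ps is the price sellers receive.
Demand in terms of Ps becomes Qd = 592 − 1(Ps − 41) = 633 - Ps. Setting this equal to supply: 633 - Ps = -60 + 8Ps, so Ps = 77.
Buyers pay Pb = 77 − 41 = 36; Q' = -60 + 8·77 = 556.
ΔCS = ½(4676/9 + 556)(652/9 − 36) = 1587520/81; ΔPS = ½(4676/9 + 556)(77 − 652/9) = 198440/81.
Government spending = 41 × 556 = 22796.
DWL = ½ × 41 × (556 − 4676/9) = 6724/9; fraction = (6724/9) / 22796 = 41/1251.

DWL / government spending = 41/1251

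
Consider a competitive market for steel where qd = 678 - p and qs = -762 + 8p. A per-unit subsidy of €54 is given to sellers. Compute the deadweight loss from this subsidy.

Pre-subsidy: 678 - p = -762 + 8p gives p* = 160, q* = 518.
With the subsidy, sellers receive ps = pb + 54 for each unit, where pb is the price buyers pay.
Supply in terms of pb becomes qs = -762 + 8(pb + 54) = -330 + 8pb. Setting this equal to demand: 678 - pb = -330 + 8pb, so pb = 112.
Sellers receive ps = 112 + 54 = 166; q' = 678 − 1·112 = 566.
The subsidy expands output by 566 − 518 = 48 past the efficient level; on those units the gap between marginal cost and willingness to pay runs from 0 up to 54.
DWL = ½ × 54 × 48 = 1296.

Deadweight loss = €1296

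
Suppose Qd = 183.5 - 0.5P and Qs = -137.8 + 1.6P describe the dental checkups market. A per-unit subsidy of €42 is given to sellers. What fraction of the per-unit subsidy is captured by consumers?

Consumer share = 16/21

Pre-subsidy: 183.5 - 0.5P = -137.8 + 1.6P gives P* = 153, Q* = 107.
With the subsidy, sellers receive Ps = Pb + 42 for each unit, where Pb is the price buyers pay.
Supply in terms of Pb becomes Qs = -137.8 + 1.6(Pb + 42) = -70.6 + 1.6Pb. Setting this equal to demand: 183.5 - 0.5Pb = -70.6 + 1.6Pb, so Pb = 121.
Sellers receive Ps = 121 + 42 = 163; Q' = 183.5 − 0.5·121 = 123.
Buyers' price falls by P* − Pb = 153 − 121 = 32; sellers' price rises by Ps − P* = 163 − 153 = 10.
So consumers capture 32/42 = 16/21 of each unit of subsidy.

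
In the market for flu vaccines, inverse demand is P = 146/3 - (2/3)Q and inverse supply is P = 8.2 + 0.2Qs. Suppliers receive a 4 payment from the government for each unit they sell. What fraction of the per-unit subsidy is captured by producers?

Producer share = 3/13

Pre-subsidy: 146/3 - (2/3)Q = 8.2 + 0.2Q gives Q* = 607/13 and P* = 228/13.
With the subsidy, sellers receive Ps = Pb + 4 for each unit, where Pb is the price buyers pay.
On the curves, Pb = 146/3 - (2/3)Q and Ps = 8.2 + 0.2Q; the wedge Ps − Pb = 4 gives 8.2 + 0.2Q − (146/3 - (2/3)Q) = 4, so Q' = 667/13.
Then Pb = 146/3 − (2/3)·(667/13) = 188/13 and Ps = 8.2 + 0.2·(667/13) = 240/13.
Buyers' price falls by P* − Pb = 228/13 − 188/13 = 40/13; sellers' price rises by Ps − P* = 240/13 − 228/13 = 12/13.
So producers capture (12/13)/4 = 3/13 of each unit of subsidy.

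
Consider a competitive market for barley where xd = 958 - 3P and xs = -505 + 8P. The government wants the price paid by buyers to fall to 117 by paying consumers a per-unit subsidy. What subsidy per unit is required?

At a buyer price of 117, quantity demanded is 958 − 3·117 = 607.
Sellers supply 607 only when they receive Ps with -505 + 8·Ps = 607, i.e. Ps = 139.
s = Ps − Pb = 139 − 117 = 22.

Required subsidy s = 22 per unit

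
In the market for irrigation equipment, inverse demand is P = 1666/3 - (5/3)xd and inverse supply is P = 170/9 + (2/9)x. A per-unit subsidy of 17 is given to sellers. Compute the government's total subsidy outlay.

Government cost = 4981

Pre-subsidy: 1666/3 - (5/3)x = 170/9 + (2/9)x gives x* = 284 and P* = 82.
With the subsidy, sellers receive Ps = Pb + 17 for each unit, where Pb is the price buyers pay.
On the curves, Pb = 1666/3 - (5/3)x and Ps = 170/9 + (2/9)x; the wedge Ps − Pb = 17 gives 170/9 + (2/9)x − (1666/3 - (5/3)x) = 17, so x' = 293.
Then Pb = 1666/3 − (5/3)·293 = 67 and Ps = 170/9 + (2/9)·293 = 84.
Government outlay = subsidy × quantity = 17 × 293 = 4981.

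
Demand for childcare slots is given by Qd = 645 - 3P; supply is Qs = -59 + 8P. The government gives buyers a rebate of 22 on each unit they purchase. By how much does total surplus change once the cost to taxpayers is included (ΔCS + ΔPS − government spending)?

Pre-subsidy: 645 - 3P = -59 + 8P gives P* = 64, Q* = 453.
With the rebate, buyers effectively pay Pb = Ps − 22, where Ps is the price sellers receive.
Demand in terms of Ps becomes Qd = 645 − 3(Ps − 22) = 711 - 3Ps. Setting this equal to supply: 711 - 3Ps = -59 + 8Ps, so Ps = 70.
Buyers pay Pb = 70 − 22 = 48; Q' = -59 + 8·70 = 501.
ΔCS = ½(453 + 501)(64 − 48) = 7632; ΔPS = ½(453 + 501)(70 − 64) = 2862.
Government spending = 22 × 501 = 11022.
Net change = 7632 + 2862 − 11022 = -528. The loss equals the DWL triangle ½·22·48.

Net change in total surplus = -528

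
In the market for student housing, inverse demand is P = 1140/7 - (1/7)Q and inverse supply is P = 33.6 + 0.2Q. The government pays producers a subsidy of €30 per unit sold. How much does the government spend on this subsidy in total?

Pre-subsidy: 1140/7 - (1/7)Q = 33.6 + 0.2Q gives Q* = 377 and P* = 109.
With the subsidy, sellers receive Ps = Pb + 30 for each unit, where Pb is the price buyers pay.
On the curves, Pb = 1140/7 - (1/7)Q and Ps = 33.6 + 0.2Q; the wedge Ps − Pb = 30 gives 33.6 + 0.2Q − (1140/7 - (1/7)Q) = 30, so Q' = 464.5.
Then Pb = 1140/7 − (1/7)·464.5 = 96.5 and Ps = 33.6 + 0.2·464.5 = 126.5.
Government outlay = subsidy × quantity = 30 × 464.5 = 13935.

Government cost = €13935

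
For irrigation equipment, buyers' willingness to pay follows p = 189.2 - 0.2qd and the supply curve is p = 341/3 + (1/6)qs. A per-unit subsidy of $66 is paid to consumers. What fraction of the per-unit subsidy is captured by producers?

Pre-subsidy: 189.2 - 0.2q = 341/3 + (1/6)q gives q* = 206 and p* = 148.
With the rebate, buyers effectively pay pb = ps − 66, where ps is the price sellers receive.
On the curves, pb = 189.2 - 0.2q and ps = 341/3 + (1/6)q; the wedge ps − pb = 66 gives 341/3 + (1/6)q − (189.2 - 0.2q) = 66, so q' = 386.
Then pb = 189.2 − 0.2·386 = 112 and ps = 341/3 + (1/6)·386 = 178.
Buyers' price falls by p* − pb = 148 − 112 = 36; sellers' price rises by ps − p* = 178 − 148 = 30.
So producers capture 30/66 = 5/11 of each unit of subsidy.

Producer share = 5/11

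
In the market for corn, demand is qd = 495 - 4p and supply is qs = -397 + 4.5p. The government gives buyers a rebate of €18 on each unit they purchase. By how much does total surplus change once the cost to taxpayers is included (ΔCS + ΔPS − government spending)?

Pre-subsidy: 495 - 4p = -397 + 4.5p gives p* = 1784/17, q* = 1279/17.
With the rebate, buyers effectively pay pb = ps − 18, where ps is the price sellers receive.
Demand in terms of ps becomes qd = 495 − 4(ps − 18) = 567 - 4ps. Setting this equal to supply: 567 - 4ps = -397 + 4.5ps, so ps = 1928/17.
Buyers pay pb = 1928/17 − 18 = 1622/17; q' = -397 + 4.5·(1928/17) = 1927/17.
ΔCS = ½(1279/17 + 1927/17)(1784/17 − 1622/17) = 259686/289; ΔPS = ½(1279/17 + 1927/17)(1928/17 − 1784/17) = 230832/289.
Government spending = 18 × 1927/17 = 34686/17.
Net change = 259686/289 + 230832/289 − 34686/17 = -5832/17. The loss equals the DWL triangle ½·18·648/17.

Net change in total surplus = -5832/17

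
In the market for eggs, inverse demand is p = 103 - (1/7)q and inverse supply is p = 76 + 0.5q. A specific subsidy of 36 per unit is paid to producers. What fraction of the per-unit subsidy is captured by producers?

Pre-subsidy: 103 - (1/7)q = 76 + 0.5q gives q* = 42 and p* = 97.
With the subsidy, sellers receive ps = pb + 36 for each unit, where pb is the price buyers pay.
On the curves, pb = 103 - (1/7)q and ps = 76 + 0.5q; the wedge ps − pb = 36 gives 76 + 0.5q − (103 - (1/7)q) = 36, so q' = 98.
Then pb = 103 − (1/7)·98 = 89 and ps = 76 + 0.5·98 = 125.
Buyers' price falls by p* − pb = 97 − 89 = 8; sellers' price rises by ps − p* = 125 − 97 = 28.
So producers capture 28/36 = 7/9 of each unit of subsidy.

Producer share = 7/9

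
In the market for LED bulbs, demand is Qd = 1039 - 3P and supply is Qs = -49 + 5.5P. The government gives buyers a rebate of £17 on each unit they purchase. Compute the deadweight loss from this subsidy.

Pre-subsidy: 1039 - 3P = -49 + 5.5P gives P* = 128, Q* = 655.
With the rebate, buyers effectively pay Pb = Ps − 17, where Ps is the price sellers receive.
Demand in terms of Ps becomes Qd = 1039 − 3(Ps − 17) = 1090 - 3Ps. Setting this equal to supply: 1090 - 3Ps = -49 + 5.5Ps, so Ps = 134.
Buyers pay Pb = 134 − 17 = 117; Q' = -49 + 5.5·134 = 688.
The subsidy expands output by 688 − 655 = 33 past the efficient level; on those units the gap between marginal cost and willingness to pay runs from 0 up to 17.
DWL = ½ × 17 × 33 = 280.5.

Deadweight loss = £280.5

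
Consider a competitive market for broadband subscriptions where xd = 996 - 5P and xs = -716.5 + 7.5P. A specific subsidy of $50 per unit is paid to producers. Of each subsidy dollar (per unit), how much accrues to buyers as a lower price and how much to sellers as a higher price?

Pre-subsidy: 996 - 5P = -716.5 + 7.5P gives P* = 137, x* = 311.
With the subsidy, sellers receive Ps = Pb + 50 for each unit, where Pb is the price buyers pay.
Supply in terms of Pb becomes xs = -716.5 + 7.5(Pb + 50) = -341.5 + 7.5Pb. Setting this equal to demand: 996 - 5Pb = -341.5 + 7.5Pb, so Pb = 107.
Sellers receive Ps = 107 + 50 = 157; x' = 996 − 5·107 = 461.
Buyers' price falls by P* − Pb = 137 − 107 = 30; sellers' price rises by Ps − P* = 157 − 137 = 20.

Buyers gain $30 per unit; sellers gain $20 per unit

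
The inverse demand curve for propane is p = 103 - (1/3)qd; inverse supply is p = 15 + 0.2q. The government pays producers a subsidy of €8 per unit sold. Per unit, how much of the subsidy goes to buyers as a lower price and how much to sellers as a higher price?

Pre-subsidy: 103 - (1/3)q = 15 + 0.2q gives q* = 165 and p* = 48.
With the subsidy, sellers receive ps = pb + 8 for each unit, where pb is the price buyers pay.
On the curves, pb = 103 - (1/3)q and ps = 15 + 0.2q; the wedge ps − pb = 8 gives 15 + 0.2q − (103 - (1/3)q) = 8, so q' = 180.
Then pb = 103 − (1/3)·180 = 43 and ps = 15 + 0.2·180 = 51.
Buyers' price falls by p* − pb = 48 − 43 = 5; sellers' price rises by ps − p* = 51 − 48 = 3.

Buyers gain €5 per unit; sellers gain €3 per unit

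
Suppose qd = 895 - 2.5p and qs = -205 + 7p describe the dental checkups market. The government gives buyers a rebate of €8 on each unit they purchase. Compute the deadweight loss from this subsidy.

Deadweight loss = 1120/19

Pre-subsidy: 895 - 2.5p = -205 + 7p gives p* = 2200/19, q* = 11505/19.
With the rebate, buyers effectively pay pb = ps − 8, where ps is the price sellers receive.
Demand in terms of ps becomes qd = 895 − 2.5(ps − 8) = 915 - 2.5ps. Setting this equal to supply: 915 - 2.5ps = -205 + 7ps, so ps = 2240/19.
Buyers pay pb = 2240/19 − 8 = 2088/19; q' = -205 + 7·(2240/19) = 11785/19.
The subsidy expands output by 11785/19 − 11505/19 = 280/19 past the efficient level; on those units the gap between marginal cost and willingness to pay runs from 0 up to 8.
DWL = ½ × 8 × 280/19 = 1120/19.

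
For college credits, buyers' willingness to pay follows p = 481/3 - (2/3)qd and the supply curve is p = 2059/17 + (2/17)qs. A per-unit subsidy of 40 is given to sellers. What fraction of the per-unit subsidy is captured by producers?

Producer share = 0.15

Pre-subsidy: 481/3 - (2/3)q = 2059/17 + (2/17)q gives q* = 50 and p* = 127.
With the subsidy, sellers receive ps = pb + 40 for each unit, where pb is the price buyers pay.
On the curves, pb = 481/3 - (2/3)q and ps = 2059/17 + (2/17)q; the wedge ps − pb = 40 gives 2059/17 + (2/17)q − (481/3 - (2/3)q) = 40, so q' = 101.
Then pb = 481/3 − (2/3)·101 = 93 and ps = 2059/17 + (2/17)·101 = 133.
Buyers' price falls by p* − pb = 127 − 93 = 34; sellers' price rises by ps − p* = 133 − 127 = 6.
So producers capture 6/40 = 0.15 of each unit of subsidy.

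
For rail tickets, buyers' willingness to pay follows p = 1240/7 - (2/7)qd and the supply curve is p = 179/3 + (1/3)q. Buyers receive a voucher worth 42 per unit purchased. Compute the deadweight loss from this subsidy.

Pre-subsidy: 1240/7 - (2/7)q = 179/3 + (1/3)q gives q* = 2467/13 and p* = 1598/13.
With the rebate, buyers effectively pay pb = ps − 42, where ps is the price sellers receive.
On the curves, pb = 1240/7 - (2/7)q and ps = 179/3 + (1/3)q; the wedge ps − pb = 42 gives 179/3 + (1/3)q − (1240/7 - (2/7)q) = 42, so q' = 3349/13.
Then pb = 1240/7 − (2/7)·(3349/13) = 1346/13 and ps = 179/3 + (1/3)·(3349/13) = 1892/13.
The subsidy expands output by 3349/13 − 2467/13 = 882/13 past the efficient level; on those units the gap between marginal cost and willingness to pay runs from 0 up to 42.
DWL = ½ × 42 × 882/13 = 18522/13.

Deadweight loss = 18522/13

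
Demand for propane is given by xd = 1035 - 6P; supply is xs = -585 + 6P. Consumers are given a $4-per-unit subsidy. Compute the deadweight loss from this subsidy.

Deadweight loss = $24

Pre-subsidy: 1035 - 6P = -585 + 6P gives P* = 135, x* = 225.
With the rebate, buyers effectively pay Pb = Ps − 4, where Ps is the price sellers receive.
Demand in terms of Ps becomes xd = 1035 − 6(Ps − 4) = 1059 - 6Ps. Setting this equal to supply: 1059 - 6Ps = -585 + 6Ps, so Ps = 137.
Buyers pay Pb = 137 − 4 = 133; x' = -585 + 6·137 = 237.
The subsidy expands output by 237 − 225 = 12 past the efficient level; on those units the gap between marginal cost and willingness to pay runs from 0 up to 4.
DWL = ½ × 4 × 12 = 24.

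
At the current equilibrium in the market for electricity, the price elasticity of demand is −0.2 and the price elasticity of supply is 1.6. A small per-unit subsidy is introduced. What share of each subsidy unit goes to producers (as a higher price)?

Producer share = 1/9

For a small subsidy around the equilibrium, the benefit split depends on the relative slopes, which at a point are proportional to the elasticities.
Buyer share = εs/(εs + |εd|) = 1.6/(1.6 + 0.2) = 8/9; seller share = |εd|/(εs + |εd|) = 1/9.
So producers capture 1/9 of the subsidy.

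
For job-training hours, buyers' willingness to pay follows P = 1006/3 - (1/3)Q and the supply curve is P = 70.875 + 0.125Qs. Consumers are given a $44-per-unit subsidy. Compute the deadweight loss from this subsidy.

Pre-subsidy: 1006/3 - (1/3)Q = 70.875 + 0.125Q gives Q* = 577 and P* = 143.
With the rebate, buyers effectively pay Pb = Ps − 44, where Ps is the price sellers receive.
On the curves, Pb = 1006/3 - (1/3)Q and Ps = 70.875 + 0.125Q; the wedge Ps − Pb = 44 gives 70.875 + 0.125Q − (1006/3 - (1/3)Q) = 44, so Q' = 673.
Then Pb = 1006/3 − (1/3)·673 = 111 and Ps = 70.875 + 0.125·673 = 155.
The subsidy expands output by 673 − 577 = 96 past the efficient level; on those units the gap between marginal cost and willingness to pay runs from 0 up to 44.
DWL = ½ × 44 × 96 = 2112.

Deadweight loss = $2112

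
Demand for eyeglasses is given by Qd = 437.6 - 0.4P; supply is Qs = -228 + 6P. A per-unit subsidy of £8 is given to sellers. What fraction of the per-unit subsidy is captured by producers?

Producer share = 0.0625

Pre-subsidy: 437.6 - 0.4P = -228 + 6P gives P* = 104, Q* = 396.
With the subsidy, sellers receive Ps = Pb + 8 for each unit, where Pb is the price buyers pay.
Supply in terms of Pb becomes Qs = -228 + 6(Pb + 8) = -180 + 6Pb. Setting this equal to demand: 437.6 - 0.4Pb = -180 + 6Pb, so Pb = 96.5.
Sellers receive Ps = 96.5 + 8 = 104.5; Q' = 437.6 − 0.4·96.5 = 399.
Buyers' price falls by P* − Pb = 104 − 96.5 = 7.5; sellers' price rises by Ps − P* = 104.5 − 104 = 0.5.
So producers capture 0.5/8 = 0.0625 of each unit of subsidy.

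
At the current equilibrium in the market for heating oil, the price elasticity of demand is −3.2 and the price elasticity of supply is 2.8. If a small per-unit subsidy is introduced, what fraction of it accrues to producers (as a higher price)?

Producer share = 8/15

For a small subsidy around the equilibrium, the benefit split depends on the relative slopes, which at a point are proportional to the elasticities.
Buyer share = εs/(εs + |εd|) = 2.8/(2.8 + 3.2) = 7/15; seller share = |εd|/(εs + |εd|) = 8/15.
So producers capture 8/15 of the subsidy.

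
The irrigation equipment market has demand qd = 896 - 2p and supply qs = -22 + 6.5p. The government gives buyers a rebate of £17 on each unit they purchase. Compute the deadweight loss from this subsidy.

Deadweight loss = £221

Pre-subsidy: 896 - 2p = -22 + 6.5p gives p* = 108, q* = 680.
With the rebate, buyers effectively pay pb = ps − 17, where ps is the price sellers receive.
Demand in terms of ps becomes qd = 896 − 2(ps − 17) = 930 - 2ps. Setting this equal to supply: 930 - 2ps = -22 + 6.5ps, so ps = 112.
Buyers pay pb = 112 − 17 = 95; q' = -22 + 6.5·112 = 706.
The subsidy expands output by 706 − 680 = 26 past the efficient level; on those units the gap between marginal cost and willingness to pay runs from 0 up to 17.
DWL = ½ × 17 × 26 = 221.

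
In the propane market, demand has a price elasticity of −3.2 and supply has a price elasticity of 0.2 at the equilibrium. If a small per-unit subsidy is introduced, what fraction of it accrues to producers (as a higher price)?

For a small subsidy around the equilibrium, the benefit split depends on the relative slopes, which at a point are proportional to the elasticities.
Buyer share = εs/(εs + |εd|) = 0.2/(0.2 + 3.2) = 1/17; seller share = |εd|/(εs + |εd|) = 16/17.
So producers capture 16/17 of the subsidy.

Producer share = 16/17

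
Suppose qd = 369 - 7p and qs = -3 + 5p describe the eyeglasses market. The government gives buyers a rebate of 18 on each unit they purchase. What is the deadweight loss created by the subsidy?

Deadweight loss = 472.5

Pre-subsidy: 369 - 7p = -3 + 5p gives p* = 31, q* = 152.
With the rebate, buyers effectively pay pb = ps − 18, where ps is the price sellers receive.
Demand in terms of ps becomes qd = 369 − 7(ps − 18) = 495 - 7ps. Setting this equal to supply: 495 - 7ps = -3 + 5ps, so ps = 41.5.
Buyers pay pb = 41.5 − 18 = 23.5; q' = -3 + 5·41.5 = 204.5.
The subsidy expands output by 204.5 − 152 = 52.5 past the efficient level; on those units the gap between marginal cost and willingness to pay runs from 0 up to 18.
DWL = ½ × 18 × 52.5 = 472.5.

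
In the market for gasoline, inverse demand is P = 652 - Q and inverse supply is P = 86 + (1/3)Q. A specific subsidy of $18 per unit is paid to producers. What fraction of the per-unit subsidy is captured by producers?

Producer share = 0.25

Pre-subsidy: 652 - Q = 86 + (1/3)Q gives Q* = 424.5 and P* = 227.5.
With the subsidy, sellers receive Ps = Pb + 18 for each unit, where Pb is the price buyers pay.
On the curves, Pb = 652 - Q and Ps = 86 + (1/3)Q; the wedge Ps − Pb = 18 gives 86 + (1/3)Q − (652 - Q) = 18, so Q' = 438.
Then Pb = 652 − 1·438 = 214 and Ps = 86 + (1/3)·438 = 232.
Buyers' price falls by P* − Pb = 227.5 − 214 = 13.5; sellers' price rises by Ps − P* = 232 − 227.5 = 4.5.
So producers capture 4.5/18 = 0.25 of each unit of subsidy.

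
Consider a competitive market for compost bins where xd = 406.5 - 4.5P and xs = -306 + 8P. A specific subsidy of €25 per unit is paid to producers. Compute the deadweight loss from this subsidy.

Pre-subsidy: 406.5 - 4.5P = -306 + 8P gives P* = 57, x* = 150.
With the subsidy, sellers receive Ps = Pb + 25 for each unit, where Pb is the price buyers pay.
Supply in terms of Pb becomes xs = -306 + 8(Pb + 25) = -106 + 8Pb. Setting this equal to demand: 406.5 - 4.5Pb = -106 + 8Pb, so Pb = 41.
Sellers receive Ps = 41 + 25 = 66; x' = 406.5 − 4.5·41 = 222.
The subsidy expands output by 222 − 150 = 72 past the efficient level; on those units the gap between marginal cost and willingness to pay runs from 0 up to 25.
DWL = ½ × 25 × 72 = 900.

Deadweight loss = €900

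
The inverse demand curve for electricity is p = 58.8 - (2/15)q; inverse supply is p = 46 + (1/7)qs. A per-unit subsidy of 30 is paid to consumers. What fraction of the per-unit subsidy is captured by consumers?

Consumer share = 14/29

Pre-subsidy: 58.8 - (2/15)q = 46 + (1/7)q gives q* = 1344/29 and p* = 1526/29.
With the rebate, buyers effectively pay pb = ps − 30, where ps is the price sellers receive.
On the curves, pb = 58.8 - (2/15)q and ps = 46 + (1/7)q; the wedge ps − pb = 30 gives 46 + (1/7)q − (58.8 - (2/15)q) = 30, so q' = 4494/29.
Then pb = 58.8 − (2/15)·(4494/29) = 1106/29 and ps = 46 + (1/7)·(4494/29) = 1976/29.
Buyers' price falls by p* − pb = 1526/29 − 1106/29 = 420/29; sellers' price rises by ps − p* = 1976/29 − 1526/29 = 450/29.
So consumers capture (420/29)/30 = 14/29 of each unit of subsidy.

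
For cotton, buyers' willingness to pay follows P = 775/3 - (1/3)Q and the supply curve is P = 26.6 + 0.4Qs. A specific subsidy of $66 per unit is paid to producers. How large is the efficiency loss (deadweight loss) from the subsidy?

Deadweight loss = $2970

Pre-subsidy: 775/3 - (1/3)Q = 26.6 + 0.4Q gives Q* = 316 and P* = 153.
With the subsidy, sellers receive Ps = Pb + 66 for each unit, where Pb is the price buyers pay.
On the curves, Pb = 775/3 - (1/3)Q and Ps = 26.6 + 0.4Q; the wedge Ps − Pb = 66 gives 26.6 + 0.4Q − (775/3 - (1/3)Q) = 66, so Q' = 406.
Then Pb = 775/3 − (1/3)·406 = 123 and Ps = 26.6 + 0.4·406 = 189.
The subsidy expands output by 406 − 316 = 90 past the efficient level; on those units the gap between marginal cost and willingness to pay runs from 0 up to 66.
DWL = ½ × 66 × 90 = 2970.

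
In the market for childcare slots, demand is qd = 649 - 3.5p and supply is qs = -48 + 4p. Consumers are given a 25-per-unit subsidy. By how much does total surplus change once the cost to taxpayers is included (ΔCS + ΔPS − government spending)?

Net change in total surplus = -1750/3

Pre-subsidy: 649 - 3.5p = -48 + 4p gives p* = 1394/15, q* = 4856/15.
With the rebate, buyers effectively pay pb = ps − 25, where ps is the price sellers receive.
Demand in terms of ps becomes qd = 649 − 3.5(ps − 25) = 736.5 - 3.5ps. Setting this equal to supply: 736.5 - 3.5ps = -48 + 4ps, so ps = 104.6.
Buyers pay pb = 104.6 − 25 = 79.6; q' = -48 + 4·104.6 = 370.4.
ΔCS = ½(4856/15 + 370.4)(1394/15 − 79.6) = 41648/9; ΔPS = ½(4856/15 + 370.4)(104.6 − 1394/15) = 36442/9.
Government spending = 25 × 370.4 = 9260.
Net change = 41648/9 + 36442/9 − 9260 = -1750/3. The loss equals the DWL triangle ½·25·140/3.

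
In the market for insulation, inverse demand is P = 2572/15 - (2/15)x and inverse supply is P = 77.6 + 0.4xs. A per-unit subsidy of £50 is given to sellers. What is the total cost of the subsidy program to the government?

Government cost = £13487.5

Pre-subsidy: 2572/15 - (2/15)x = 77.6 + 0.4x gives x* = 176 and P* = 148.
With the subsidy, sellers receive Ps = Pb + 50 for each unit, where Pb is the price buyers pay.
On the curves, Pb = 2572/15 - (2/15)x and Ps = 77.6 + 0.4x; the wedge Ps − Pb = 50 gives 77.6 + 0.4x − (2572/15 - (2/15)x) = 50, so x' = 269.75.
Then Pb = 2572/15 − (2/15)·269.75 = 135.5 and Ps = 77.6 + 0.4·269.75 = 185.5.
Government outlay = subsidy × quantity = 50 × 269.75 = 13487.5.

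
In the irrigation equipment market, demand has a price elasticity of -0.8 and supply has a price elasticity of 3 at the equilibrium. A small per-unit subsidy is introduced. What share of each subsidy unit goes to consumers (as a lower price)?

Consumer share = 15/19

For a small subsidy around the equilibrium, the benefit split depends on the relative slopes, which at a point are proportional to the elasticities.
Buyer share = εs/(εs + |εd|) = 3/(3 + 0.8) = 15/19; seller share = |εd|/(εs + |εd|) = 4/19.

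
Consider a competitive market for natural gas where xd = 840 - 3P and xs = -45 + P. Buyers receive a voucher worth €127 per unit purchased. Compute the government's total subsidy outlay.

Pre-subsidy: 840 - 3P = -45 + P gives P* = 221.25, x* = 176.25.
With the rebate, buyers effectively pay Pb = Ps − 127, where Ps is the price sellers receive.
Demand in terms of Ps becomes xd = 840 − 3(Ps − 127) = 1221 - 3Ps. Setting this equal to supply: 1221 - 3Ps = -45 + Ps, so Ps = 316.5.
Buyers pay Pb = 316.5 − 127 = 189.5; x' = -45 + 1·316.5 = 271.5.
Government outlay = subsidy × quantity = 127 × 271.5 = 34480.5.

Government cost = €34480.5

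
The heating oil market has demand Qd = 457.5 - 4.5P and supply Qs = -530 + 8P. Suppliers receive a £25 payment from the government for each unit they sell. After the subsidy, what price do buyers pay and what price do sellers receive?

Pre-subsidy: 457.5 - 4.5P = -530 + 8P gives P* = 79, Q* = 102.
With the subsidy, sellers receive Ps = Pb + 25 for each unit, where Pb is the price buyers pay.
Supply in terms of Pb becomes Qs = -530 + 8(Pb + 25) = -330 + 8Pb. Setting this equal to demand: 457.5 - 4.5Pb = -330 + 8Pb, so Pb = 63.
Sellers receive Ps = 63 + 25 = 88; Q' = 457.5 − 4.5·63 = 174.

Buyers pay £63; sellers receive £88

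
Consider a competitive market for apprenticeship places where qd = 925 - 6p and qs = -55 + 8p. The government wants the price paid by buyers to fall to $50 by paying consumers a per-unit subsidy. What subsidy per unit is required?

At a buyer price of 50, quantity demanded is 925 − 6·50 = 625.
Sellers supply 625 only when they receive ps with -55 + 8·ps = 625, i.e. ps = 85.
s = ps − pb = 85 − 50 = 35.

Required subsidy s = $35 per unit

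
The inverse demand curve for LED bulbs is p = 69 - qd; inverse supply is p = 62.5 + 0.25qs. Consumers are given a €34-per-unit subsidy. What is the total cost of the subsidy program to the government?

Pre-subsidy: 69 - q = 62.5 + 0.25q gives q* = 5.2 and p* = 63.8.
With the rebate, buyers effectively pay pb = ps − 34, where ps is the price sellers receive.
On the curves, pb = 69 - q and ps = 62.5 + 0.25q; the wedge ps − pb = 34 gives 62.5 + 0.25q − (69 - q) = 34, so q' = 32.4.
Then pb = 69 − 1·32.4 = 36.6 and ps = 62.5 + 0.25·32.4 = 70.6.
Government outlay = subsidy × quantity = 34 × 32.4 = 1101.6.

Government cost = €1101.6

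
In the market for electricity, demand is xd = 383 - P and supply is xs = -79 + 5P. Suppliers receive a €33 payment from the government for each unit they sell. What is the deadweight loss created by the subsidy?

Pre-subsidy: 383 - P = -79 + 5P gives P* = 77, x* = 306.
With the subsidy, sellers receive Ps = Pb + 33 for each unit, where Pb is the price buyers pay.
Supply in terms of Pb becomes xs = -79 + 5(Pb + 33) = 86 + 5Pb. Setting this equal to demand: 383 - Pb = 86 + 5Pb, so Pb = 49.5.
Sellers receive Ps = 49.5 + 33 = 82.5; x' = 383 − 1·49.5 = 333.5.
The subsidy expands output by 333.5 − 306 = 27.5 past the efficient level; on those units the gap between marginal cost and willingness to pay runs from 0 up to 33.
DWL = ½ × 33 × 27.5 = 453.75.

Deadweight loss = €453.75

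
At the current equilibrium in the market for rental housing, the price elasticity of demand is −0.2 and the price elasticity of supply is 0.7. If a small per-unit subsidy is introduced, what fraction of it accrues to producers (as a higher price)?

Producer share = 2/9

For a small subsidy around the equilibrium, the benefit split depends on the relative slopes, which at a point are proportional to the elasticities.
Buyer share = εs/(εs + |εd|) = 0.7/(0.7 + 0.2) = 7/9; seller share = |εd|/(εs + |εd|) = 2/9.
So producers capture 2/9 of the subsidy.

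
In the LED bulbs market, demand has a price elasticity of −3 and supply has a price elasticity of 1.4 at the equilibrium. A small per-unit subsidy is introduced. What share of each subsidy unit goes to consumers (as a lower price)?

For a small subsidy around the equilibrium, the benefit split depends on the relative slopes, which at a point are proportional to the elasticities.
Buyer share = εs/(εs + |εd|) = 1.4/(1.4 + 3) = 7/22; seller share = |εd|/(εs + |εd|) = 15/22.

Consumer share = 7/22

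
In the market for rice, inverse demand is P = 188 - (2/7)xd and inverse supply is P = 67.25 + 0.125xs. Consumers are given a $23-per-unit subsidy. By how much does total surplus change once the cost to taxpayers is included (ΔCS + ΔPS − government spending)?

Pre-subsidy: 188 - (2/7)x = 67.25 + 0.125x gives x* = 294 and P* = 104.
With the rebate, buyers effectively pay Pb = Ps − 23, where Ps is the price sellers receive.
On the curves, Pb = 188 - (2/7)x and Ps = 67.25 + 0.125x; the wedge Ps − Pb = 23 gives 67.25 + 0.125x − (188 - (2/7)x) = 23, so x' = 350.
Then Pb = 188 − (2/7)·350 = 88 and Ps = 67.25 + 0.125·350 = 111.
ΔCS = ½(294 + 350)(104 − 88) = 5152; ΔPS = ½(294 + 350)(111 − 104) = 2254.
Government spending = 23 × 350 = 8050.
Net change = 5152 + 2254 − 8050 = -644. The loss equals the DWL triangle ½·23·56.

Net change in total surplus = -$644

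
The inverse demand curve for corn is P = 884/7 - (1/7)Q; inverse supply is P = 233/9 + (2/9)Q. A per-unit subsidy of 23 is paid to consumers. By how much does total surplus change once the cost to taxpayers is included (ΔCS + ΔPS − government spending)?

Pre-subsidy: 884/7 - (1/7)Q = 233/9 + (2/9)Q gives Q* = 275 and P* = 87.
With the rebate, buyers effectively pay Pb = Ps − 23, where Ps is the price sellers receive.
On the curves, Pb = 884/7 - (1/7)Q and Ps = 233/9 + (2/9)Q; the wedge Ps − Pb = 23 gives 233/9 + (2/9)Q − (884/7 - (1/7)Q) = 23, so Q' = 338.
Then Pb = 884/7 − (1/7)·338 = 78 and Ps = 233/9 + (2/9)·338 = 101.
ΔCS = ½(275 + 338)(87 − 78) = 2758.5; ΔPS = ½(275 + 338)(101 − 87) = 4291.
Government spending = 23 × 338 = 7774.
Net change = 2758.5 + 4291 − 7774 = -724.5. The loss equals the DWL triangle ½·23·63.

Net change in total surplus = -724.5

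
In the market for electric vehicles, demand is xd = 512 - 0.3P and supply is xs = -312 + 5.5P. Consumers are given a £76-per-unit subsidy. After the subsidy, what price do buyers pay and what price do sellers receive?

Buyers pay £70; sellers receive £146

Pre-subsidy: 512 - 0.3P = -312 + 5.5P gives P* = 4120/29, x* = 13612/29.
With the rebate, buyers effectively pay Pb = Ps − 76, where Ps is the price sellers receive.
Demand in terms of Ps becomes xd = 512 − 0.3(Ps − 76) = 534.8 - 0.3Ps. Setting this equal to supply: 534.8 - 0.3Ps = -312 + 5.5Ps, so Ps = 146.
Buyers pay Pb = 146 − 76 = 70; x' = -312 + 5.5·146 = 491.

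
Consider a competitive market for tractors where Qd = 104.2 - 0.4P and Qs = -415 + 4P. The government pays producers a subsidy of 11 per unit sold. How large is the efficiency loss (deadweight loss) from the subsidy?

Deadweight loss = 22

Pre-subsidy: 104.2 - 0.4P = -415 + 4P gives P* = 118, Q* = 57.
With the subsidy, sellers receive Ps = Pb + 11 for each unit, where Pb is the price buyers pay.
Supply in terms of Pb becomes Qs = -415 + 4(Pb + 11) = -371 + 4Pb. Setting this equal to demand: 104.2 - 0.4Pb = -371 + 4Pb, so Pb = 108.
Sellers receive Ps = 108 + 11 = 119; Q' = 104.2 − 0.4·108 = 61.
The subsidy expands output by 61 − 57 = 4 past the efficient level; on those units the gap between marginal cost and willingness to pay runs from 0 up to 11.
DWL = ½ × 11 × 4 = 22.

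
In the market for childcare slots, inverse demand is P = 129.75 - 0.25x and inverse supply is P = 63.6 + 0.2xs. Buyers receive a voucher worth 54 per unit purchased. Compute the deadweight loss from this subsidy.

Deadweight loss = 3240

Pre-subsidy: 129.75 - 0.25x = 63.6 + 0.2x gives x* = 147 and P* = 93.
With the rebate, buyers effectively pay Pb = Ps − 54, where Ps is the price sellers receive.
On the curves, Pb = 129.75 - 0.25x and Ps = 63.6 + 0.2x; the wedge Ps − Pb = 54 gives 63.6 + 0.2x − (129.75 - 0.25x) = 54, so x' = 267.
Then Pb = 129.75 − 0.25·267 = 63 and Ps = 63.6 + 0.2·267 = 117.
The subsidy expands output by 267 − 147 = 120 past the efficient level; on those units the gap between marginal cost and willingness to pay runs from 0 up to 54.
DWL = ½ × 54 × 120 = 3240.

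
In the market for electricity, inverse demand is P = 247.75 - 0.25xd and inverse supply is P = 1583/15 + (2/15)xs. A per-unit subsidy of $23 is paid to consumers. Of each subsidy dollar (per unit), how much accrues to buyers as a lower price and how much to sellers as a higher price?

Pre-subsidy: 247.75 - 0.25x = 1583/15 + (2/15)x gives x* = 371 and P* = 155.
With the rebate, buyers effectively pay Pb = Ps − 23, where Ps is the price sellers receive.
On the curves, Pb = 247.75 - 0.25x and Ps = 1583/15 + (2/15)x; the wedge Ps − Pb = 23 gives 1583/15 + (2/15)x − (247.75 - 0.25x) = 23, so x' = 431.
Then Pb = 247.75 − 0.25·431 = 140 and Ps = 1583/15 + (2/15)·431 = 163.
Buyers' price falls by P* − Pb = 155 − 140 = 15; sellers' price rises by Ps − P* = 163 − 155 = 8.

Buyers gain $15 per unit; sellers gain $8 per unit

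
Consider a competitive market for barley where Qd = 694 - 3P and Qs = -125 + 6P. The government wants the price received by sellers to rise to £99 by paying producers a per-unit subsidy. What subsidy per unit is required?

At a seller price of 99, quantity supplied is -125 + 6·99 = 469.
Buyers absorb 469 only when they pay Pb with 694 − 3·Pb = 469, i.e. Pb = 75.
s = Ps − Pb = 99 − 75 = 24.

Required subsidy s = £24 per unit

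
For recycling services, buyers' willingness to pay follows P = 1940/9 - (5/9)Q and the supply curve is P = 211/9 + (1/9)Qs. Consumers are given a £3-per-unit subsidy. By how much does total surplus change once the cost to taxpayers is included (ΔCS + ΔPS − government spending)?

Pre-subsidy: 1940/9 - (5/9)Q = 211/9 + (1/9)Q gives Q* = 1729/6 and P* = 2995/54.
With the rebate, buyers effectively pay Pb = Ps − 3, where Ps is the price sellers receive.
On the curves, Pb = 1940/9 - (5/9)Q and Ps = 211/9 + (1/9)Q; the wedge Ps − Pb = 3 gives 211/9 + (1/9)Q − (1940/9 - (5/9)Q) = 3, so Q' = 878/3.
Then Pb = 1940/9 − (5/9)·(878/3) = 1430/27 and Ps = 211/9 + (1/9)·(878/3) = 1511/27.
ΔCS = ½(1729/6 + 878/3)(2995/54 − 1430/27) = 17425/24; ΔPS = ½(1729/6 + 878/3)(1511/27 − 2995/54) = 3485/24.
Government spending = 3 × 878/3 = 878.
Net change = 17425/24 + 3485/24 − 878 = -6.75. The loss equals the DWL triangle ½·3·4.5.

Net change in total surplus = -£6.75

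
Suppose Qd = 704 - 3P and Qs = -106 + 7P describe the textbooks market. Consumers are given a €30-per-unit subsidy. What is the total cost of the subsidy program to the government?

Pre-subsidy: 704 - 3P = -106 + 7P gives P* = 81, Q* = 461.
With the rebate, buyers effectively pay Pb = Ps − 30, where Ps is the price sellers receive.
Demand in terms of Ps becomes Qd = 704 − 3(Ps − 30) = 794 - 3Ps. Setting this equal to supply: 794 - 3Ps = -106 + 7Ps, so Ps = 90.
Buyers pay Pb = 90 − 30 = 60; Q' = -106 + 7·90 = 524.
Government outlay = subsidy × quantity = 30 × 524 = 15720.

Government cost = €15720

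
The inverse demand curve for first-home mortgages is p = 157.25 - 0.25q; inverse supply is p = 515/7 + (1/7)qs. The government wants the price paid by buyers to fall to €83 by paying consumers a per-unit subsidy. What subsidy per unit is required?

At a buyer price of 83, quantity demanded is 629 − 4·83 = 297.
Sellers supply 297 only when they receive ps = 515/7 + (1/7)·297 = 116.
s = ps − pb = 116 − 83 = 33.

Required subsidy s = €33 per unit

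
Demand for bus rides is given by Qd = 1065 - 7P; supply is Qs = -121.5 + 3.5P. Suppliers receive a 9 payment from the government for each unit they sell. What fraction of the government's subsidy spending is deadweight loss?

DWL / government spending = 21/590

Pre-subsidy: 1065 - 7P = -121.5 + 3.5P gives P* = 113, Q* = 274.
With the subsidy, sellers receive Ps = Pb + 9 for each unit, where Pb is the price buyers pay.
Supply in terms of Pb becomes Qs = -121.5 + 3.5(Pb + 9) = -90 + 3.5Pb. Setting this equal to demand: 1065 - 7Pb = -90 + 3.5Pb, so Pb = 110.
Sellers receive Ps = 110 + 9 = 119; Q' = 1065 − 7·110 = 295.
ΔCS = ½(274 + 295)(113 − 110) = 853.5; ΔPS = ½(274 + 295)(119 − 113) = 1707.
Government spending = 9 × 295 = 2655.
DWL = ½ × 9 × (295 − 274) = 94.5; fraction = 94.5 / 2655 = 21/590.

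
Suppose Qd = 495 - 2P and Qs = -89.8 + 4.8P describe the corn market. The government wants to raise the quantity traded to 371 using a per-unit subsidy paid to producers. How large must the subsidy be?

Required subsidy s = 34 per unit

At Q = 371, invert demand for the buyer price: Pb = (495 − 371)/2 = 62; invert supply for the seller price: Ps = (371 − (-89.8))/4.8 = 96.
The subsidy must fill the gap: s = Ps − Pb = 96 − 62 = 34.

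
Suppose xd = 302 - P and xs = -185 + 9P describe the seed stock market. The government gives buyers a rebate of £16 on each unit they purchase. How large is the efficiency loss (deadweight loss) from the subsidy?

Pre-subsidy: 302 - P = -185 + 9P gives P* = 48.7, x* = 253.3.
With the rebate, buyers effectively pay Pb = Ps − 16, where Ps is the price sellers receive.
Demand in terms of Ps becomes xd = 302 − 1(Ps − 16) = 318 - Ps. Setting this equal to supply: 318 - Ps = -185 + 9Ps, so Ps = 50.3.
Buyers pay Pb = 50.3 − 16 = 34.3; x' = -185 + 9·50.3 = 267.7.
The subsidy expands output by 267.7 − 253.3 = 14.4 past the efficient level; on those units the gap between marginal cost and willingness to pay runs from 0 up to 16.
DWL = ½ × 16 × 14.4 = 115.2.

Deadweight loss = £115.2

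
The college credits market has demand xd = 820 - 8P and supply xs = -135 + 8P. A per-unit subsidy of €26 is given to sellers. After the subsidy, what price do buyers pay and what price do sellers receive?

Buyers pay €46.6875; sellers receive €72.6875

Pre-subsidy: 820 - 8P = -135 + 8P gives P* = 59.6875, x* = 342.5.
With the subsidy, sellers receive Ps = Pb + 26 for each unit, where Pb is the price buyers pay.
Supply in terms of Pb becomes xs = -135 + 8(Pb + 26) = 73 + 8Pb. Setting this equal to demand: 820 - 8Pb = 73 + 8Pb, so Pb = 46.6875.
Sellers receive Ps = 46.6875 + 26 = 72.6875; x' = 820 − 8·46.6875 = 446.5.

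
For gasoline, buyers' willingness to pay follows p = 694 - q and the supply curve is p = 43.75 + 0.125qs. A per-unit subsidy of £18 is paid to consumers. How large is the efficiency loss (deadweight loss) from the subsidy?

Pre-subsidy: 694 - q = 43.75 + 0.125q gives q* = 578 and p* = 116.
With the rebate, buyers effectively pay pb = ps − 18, where ps is the price sellers receive.
On the curves, pb = 694 - q and ps = 43.75 + 0.125q; the wedge ps − pb = 18 gives 43.75 + 0.125q − (694 - q) = 18, so q' = 594.
Then pb = 694 − 1·594 = 100 and ps = 43.75 + 0.125·594 = 118.
The subsidy expands output by 594 − 578 = 16 past the efficient level; on those units the gap between marginal cost and willingness to pay runs from 0 up to 18.
DWL = ½ × 18 × 16 = 144.

Deadweight loss = £144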